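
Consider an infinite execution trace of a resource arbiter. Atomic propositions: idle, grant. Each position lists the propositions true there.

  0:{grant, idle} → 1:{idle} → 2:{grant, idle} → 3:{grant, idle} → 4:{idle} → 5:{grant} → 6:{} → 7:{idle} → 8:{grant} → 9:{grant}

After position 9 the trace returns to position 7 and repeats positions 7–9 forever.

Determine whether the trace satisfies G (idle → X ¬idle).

idle → X ¬idle must hold at every position from 0 onward. It fails at position 0, so G (idle → X ¬idle) is false.
Positions where idle holds: 0, 1, 2, 3, 4, 7.
Check X ¬idle at each: 0→fails, 1→fails, 2→fails, 3→fails, 4→ok, 7→ok.

Does not hold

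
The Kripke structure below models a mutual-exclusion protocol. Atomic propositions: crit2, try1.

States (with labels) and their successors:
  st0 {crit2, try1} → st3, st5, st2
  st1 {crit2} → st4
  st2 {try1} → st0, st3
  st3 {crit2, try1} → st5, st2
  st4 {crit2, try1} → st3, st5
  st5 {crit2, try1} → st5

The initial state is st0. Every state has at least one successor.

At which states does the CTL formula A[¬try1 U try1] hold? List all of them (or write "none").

States satisfying ¬try1: {st1}.
States satisfying try1: {st0, st2, st3, st4, st5}.
States satisfying A[¬try1 U try1]: {st0, st1, st2, st3, st4, st5}.

{st0, st1, st2, st3, st4, st5}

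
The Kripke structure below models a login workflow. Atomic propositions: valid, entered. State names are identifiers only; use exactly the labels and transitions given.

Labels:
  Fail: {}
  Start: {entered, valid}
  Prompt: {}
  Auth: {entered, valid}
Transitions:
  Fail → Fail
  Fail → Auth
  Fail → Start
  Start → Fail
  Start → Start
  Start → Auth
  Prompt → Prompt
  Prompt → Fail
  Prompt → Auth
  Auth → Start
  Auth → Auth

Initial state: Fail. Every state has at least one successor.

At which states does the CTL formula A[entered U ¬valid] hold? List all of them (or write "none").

States satisfying entered: {Start, Auth}.
States satisfying ¬valid: {Fail, Prompt}.
States satisfying A[entered U ¬valid]: {Fail, Prompt}.

{Fail, Prompt}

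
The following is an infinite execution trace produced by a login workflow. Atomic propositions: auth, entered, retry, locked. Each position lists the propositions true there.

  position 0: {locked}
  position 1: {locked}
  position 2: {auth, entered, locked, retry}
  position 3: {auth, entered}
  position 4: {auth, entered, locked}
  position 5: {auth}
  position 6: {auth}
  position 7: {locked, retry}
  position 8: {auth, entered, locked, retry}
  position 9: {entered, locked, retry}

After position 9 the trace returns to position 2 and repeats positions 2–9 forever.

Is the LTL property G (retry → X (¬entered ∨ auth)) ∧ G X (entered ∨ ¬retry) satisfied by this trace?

Violated

retry → X (¬entered ∨ auth) must hold at every position from 0 onward. It fails at position 8, so G (retry → X (¬entered ∨ auth)) is false.
Positions where retry holds: 2, 7, 8, 9.
Check X (¬entered ∨ auth) at each: 2→ok, 7→ok, 8→fails, 9→ok.
X (entered ∨ ¬retry) must hold at every position from 0 onward. It fails at position 6, so G X (entered ∨ ¬retry) is false.
At position 0: G (retry → X (¬entered ∨ auth)) is false; G X (entered ∨ ¬retry) is false; so G (retry → X (¬entered ∨ auth)) ∧ G X (entered ∨ ¬retry) is false.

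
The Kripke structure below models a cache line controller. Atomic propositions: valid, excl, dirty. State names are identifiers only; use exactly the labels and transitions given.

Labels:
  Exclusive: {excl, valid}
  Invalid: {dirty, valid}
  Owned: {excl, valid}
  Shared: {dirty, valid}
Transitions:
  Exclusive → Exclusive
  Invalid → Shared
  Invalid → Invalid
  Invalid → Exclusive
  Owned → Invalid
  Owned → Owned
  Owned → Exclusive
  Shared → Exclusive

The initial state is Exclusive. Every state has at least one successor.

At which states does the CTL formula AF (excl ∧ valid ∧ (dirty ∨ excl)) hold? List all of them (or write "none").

{Exclusive, Owned, Shared}

States satisfying excl ∧ valid ∧ (dirty ∨ excl): {Exclusive, Owned}.
States satisfying AF (excl ∧ valid ∧ (dirty ∨ excl)): {Exclusive, Owned, Shared}.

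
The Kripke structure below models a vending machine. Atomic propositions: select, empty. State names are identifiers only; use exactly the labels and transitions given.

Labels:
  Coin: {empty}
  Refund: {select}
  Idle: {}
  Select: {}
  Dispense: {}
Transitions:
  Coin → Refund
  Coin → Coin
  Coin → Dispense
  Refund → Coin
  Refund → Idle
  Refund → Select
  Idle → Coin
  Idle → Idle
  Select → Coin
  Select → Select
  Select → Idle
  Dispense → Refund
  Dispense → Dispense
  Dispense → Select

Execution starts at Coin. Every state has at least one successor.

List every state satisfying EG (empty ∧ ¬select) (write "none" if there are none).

{Coin}

States satisfying empty ∧ ¬select: {Coin}.
States satisfying EG (empty ∧ ¬select): {Coin}.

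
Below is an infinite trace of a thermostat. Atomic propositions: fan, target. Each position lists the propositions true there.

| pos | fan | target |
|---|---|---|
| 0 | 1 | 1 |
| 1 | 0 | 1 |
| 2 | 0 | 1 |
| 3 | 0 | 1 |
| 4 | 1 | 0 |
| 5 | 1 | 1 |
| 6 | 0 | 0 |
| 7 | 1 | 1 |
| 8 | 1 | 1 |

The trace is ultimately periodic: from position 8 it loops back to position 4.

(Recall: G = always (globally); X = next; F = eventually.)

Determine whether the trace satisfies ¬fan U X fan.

Walking from position 0: at position 0, X fan has not yet held and ¬fan fails, so ¬fan U X fan is false.

Does not hold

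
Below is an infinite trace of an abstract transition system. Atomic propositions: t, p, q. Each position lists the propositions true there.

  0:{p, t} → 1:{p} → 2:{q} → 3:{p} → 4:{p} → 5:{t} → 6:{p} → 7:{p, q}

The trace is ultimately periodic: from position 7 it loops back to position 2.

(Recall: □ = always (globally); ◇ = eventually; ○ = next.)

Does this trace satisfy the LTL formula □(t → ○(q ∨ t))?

t → ○(q ∨ t) must hold at every position from 0 onward. It fails at position 0, so □(t → ○(q ∨ t)) is false.
Positions where t holds: 0, 5.
Check ○(q ∨ t) at each: 0→fails, 5→fails.

No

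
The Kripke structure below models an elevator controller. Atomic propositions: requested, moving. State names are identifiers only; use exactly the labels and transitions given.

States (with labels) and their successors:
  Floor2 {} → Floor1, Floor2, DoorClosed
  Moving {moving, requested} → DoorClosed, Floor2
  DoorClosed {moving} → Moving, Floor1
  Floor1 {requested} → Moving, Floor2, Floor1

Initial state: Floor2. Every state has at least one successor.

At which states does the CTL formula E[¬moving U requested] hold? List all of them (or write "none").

{Floor2, Moving, Floor1}

States satisfying ¬moving: {Floor2, Floor1}.
States satisfying requested: {Moving, Floor1}.
States satisfying E[¬moving U requested]: {Floor2, Moving, Floor1}.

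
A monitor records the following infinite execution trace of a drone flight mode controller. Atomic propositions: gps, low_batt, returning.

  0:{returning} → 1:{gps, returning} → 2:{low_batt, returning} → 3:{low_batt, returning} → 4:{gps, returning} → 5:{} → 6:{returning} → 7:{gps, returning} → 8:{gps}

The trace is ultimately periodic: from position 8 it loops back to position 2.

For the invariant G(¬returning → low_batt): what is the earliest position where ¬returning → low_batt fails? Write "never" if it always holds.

Check ¬returning → low_batt at each position in order: 0 ✓, 1 ✓, 2 ✓, 3 ✓, 4 ✓.
At position 5 the labels are {}, so ¬returning → low_batt is false there. This is the first violation.

5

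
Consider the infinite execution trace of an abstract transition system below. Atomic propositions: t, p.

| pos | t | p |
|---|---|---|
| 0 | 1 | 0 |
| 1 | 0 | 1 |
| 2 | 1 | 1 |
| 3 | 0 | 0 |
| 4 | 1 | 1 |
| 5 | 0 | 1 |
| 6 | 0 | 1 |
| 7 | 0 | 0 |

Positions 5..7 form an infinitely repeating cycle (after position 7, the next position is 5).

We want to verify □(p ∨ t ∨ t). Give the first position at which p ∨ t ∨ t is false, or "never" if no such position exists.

Check p ∨ t ∨ t at each position in order: 0 ✓, 1 ✓, 2 ✓.
At position 3 the labels are {}, so p ∨ t ∨ t is false there. This is the first violation.

3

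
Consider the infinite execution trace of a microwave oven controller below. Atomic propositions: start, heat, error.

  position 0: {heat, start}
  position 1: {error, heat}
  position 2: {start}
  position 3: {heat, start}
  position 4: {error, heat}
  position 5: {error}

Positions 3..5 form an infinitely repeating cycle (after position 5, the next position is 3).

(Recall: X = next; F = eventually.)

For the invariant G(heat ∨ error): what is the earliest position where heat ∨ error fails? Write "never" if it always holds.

2

Check heat ∨ error at each position in order: 0 ✓, 1 ✓.
At position 2 the labels are {start}, so heat ∨ error is false there. This is the first violation.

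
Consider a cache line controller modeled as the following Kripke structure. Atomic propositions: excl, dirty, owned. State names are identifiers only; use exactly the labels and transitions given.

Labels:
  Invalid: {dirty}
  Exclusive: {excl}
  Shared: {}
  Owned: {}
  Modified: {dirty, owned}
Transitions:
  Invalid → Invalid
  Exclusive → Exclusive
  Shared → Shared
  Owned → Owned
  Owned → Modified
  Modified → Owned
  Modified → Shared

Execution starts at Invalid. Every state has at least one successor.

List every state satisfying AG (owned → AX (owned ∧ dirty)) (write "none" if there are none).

{Invalid, Exclusive, Shared}

States satisfying owned → AX (owned ∧ dirty): {Invalid, Exclusive, Shared, Owned}.
States satisfying AG (owned → AX (owned ∧ dirty)): {Invalid, Exclusive, Shared}.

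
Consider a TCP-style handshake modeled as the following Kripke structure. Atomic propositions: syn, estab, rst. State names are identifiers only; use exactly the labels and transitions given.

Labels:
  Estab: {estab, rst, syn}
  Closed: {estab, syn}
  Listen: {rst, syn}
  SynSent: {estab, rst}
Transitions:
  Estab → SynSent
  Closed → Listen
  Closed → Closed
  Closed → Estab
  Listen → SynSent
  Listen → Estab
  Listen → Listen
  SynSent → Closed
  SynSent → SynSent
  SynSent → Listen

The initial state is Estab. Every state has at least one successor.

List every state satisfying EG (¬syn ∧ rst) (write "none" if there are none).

{SynSent}

States satisfying ¬syn ∧ rst: {SynSent}.
States satisfying EG (¬syn ∧ rst): {SynSent}.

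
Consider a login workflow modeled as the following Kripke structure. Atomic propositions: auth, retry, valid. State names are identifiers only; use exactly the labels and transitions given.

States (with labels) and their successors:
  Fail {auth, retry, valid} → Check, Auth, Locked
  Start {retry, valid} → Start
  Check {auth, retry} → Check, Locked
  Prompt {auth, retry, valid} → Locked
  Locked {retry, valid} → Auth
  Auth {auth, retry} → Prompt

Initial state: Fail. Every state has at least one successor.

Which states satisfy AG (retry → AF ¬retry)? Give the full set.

none

States satisfying retry → AF ¬retry: ∅.
States satisfying AG (retry → AF ¬retry): ∅.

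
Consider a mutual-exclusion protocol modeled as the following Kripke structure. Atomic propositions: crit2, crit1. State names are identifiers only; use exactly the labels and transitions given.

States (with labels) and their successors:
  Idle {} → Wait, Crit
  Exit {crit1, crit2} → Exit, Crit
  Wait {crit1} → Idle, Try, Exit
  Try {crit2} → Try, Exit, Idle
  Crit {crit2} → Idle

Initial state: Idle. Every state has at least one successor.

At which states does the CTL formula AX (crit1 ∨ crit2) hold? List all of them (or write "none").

States satisfying crit1 ∨ crit2: {Exit, Wait, Try, Crit}.
States satisfying AX (crit1 ∨ crit2): {Idle, Exit}.

{Idle, Exit}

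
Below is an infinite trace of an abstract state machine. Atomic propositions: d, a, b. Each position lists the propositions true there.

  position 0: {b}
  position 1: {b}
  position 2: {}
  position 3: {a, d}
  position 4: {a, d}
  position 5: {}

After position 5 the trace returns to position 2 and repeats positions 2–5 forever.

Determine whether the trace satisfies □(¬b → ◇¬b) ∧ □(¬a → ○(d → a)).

Satisfied

¬b → ◇¬b holds at every position 0..5, and those are all positions ever visited, so □(¬b → ◇¬b) holds.
Positions where ¬b holds: 2, 3, 4, 5.
Check ◇¬b at each: 2→ok, 3→ok, 4→ok, 5→ok.
¬a → ○(d → a) holds at every position 0..5, and those are all positions ever visited, so □(¬a → ○(d → a)) holds.
Positions where ¬a holds: 0, 1, 2, 5.
Check ○(d → a) at each: 0→ok, 1→ok, 2→ok, 5→ok.
At position 0: □(¬b → ◇¬b) is true; □(¬a → ○(d → a)) is true; so □(¬b → ◇¬b) ∧ □(¬a → ○(d → a)) is true.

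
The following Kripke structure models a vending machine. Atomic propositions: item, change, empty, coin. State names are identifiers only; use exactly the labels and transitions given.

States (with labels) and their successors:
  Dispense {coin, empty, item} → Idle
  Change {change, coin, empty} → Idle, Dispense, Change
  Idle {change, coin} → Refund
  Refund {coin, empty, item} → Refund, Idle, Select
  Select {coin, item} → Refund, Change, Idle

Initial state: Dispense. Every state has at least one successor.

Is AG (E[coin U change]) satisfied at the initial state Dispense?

Satisfied

States satisfying E[coin U change]: {Dispense, Change, Idle, Refund, Select}.
States satisfying AG (E[coin U change]): {Dispense, Change, Idle, Refund, Select}.
Every state reachable from Dispense satisfies E[coin U change].
Dispense ∈ Sat(AG (E[coin U change])).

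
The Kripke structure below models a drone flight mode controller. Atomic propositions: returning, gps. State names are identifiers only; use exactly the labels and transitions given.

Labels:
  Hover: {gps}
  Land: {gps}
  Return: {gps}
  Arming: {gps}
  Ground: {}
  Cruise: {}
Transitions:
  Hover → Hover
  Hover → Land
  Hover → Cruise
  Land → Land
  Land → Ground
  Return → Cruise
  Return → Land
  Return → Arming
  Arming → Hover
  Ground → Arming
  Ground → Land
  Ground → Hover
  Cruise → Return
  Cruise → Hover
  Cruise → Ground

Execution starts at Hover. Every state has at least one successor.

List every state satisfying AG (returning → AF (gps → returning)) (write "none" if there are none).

States satisfying returning → AF (gps → returning): {Hover, Land, Return, Arming, Ground, Cruise}.
States satisfying AG (returning → AF (gps → returning)): {Hover, Land, Return, Arming, Ground, Cruise}.

{Hover, Land, Return, Arming, Ground, Cruise}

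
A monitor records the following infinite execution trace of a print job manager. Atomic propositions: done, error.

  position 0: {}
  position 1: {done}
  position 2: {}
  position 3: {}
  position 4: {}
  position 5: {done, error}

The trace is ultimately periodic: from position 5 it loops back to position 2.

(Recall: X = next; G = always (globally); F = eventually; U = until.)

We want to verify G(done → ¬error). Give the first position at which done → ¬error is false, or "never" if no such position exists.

5

Check done → ¬error at each position in order: 0 ✓, 1 ✓, 2 ✓, 3 ✓, 4 ✓.
At position 5 the labels are {done, error}, so done → ¬error is false there. This is the first violation.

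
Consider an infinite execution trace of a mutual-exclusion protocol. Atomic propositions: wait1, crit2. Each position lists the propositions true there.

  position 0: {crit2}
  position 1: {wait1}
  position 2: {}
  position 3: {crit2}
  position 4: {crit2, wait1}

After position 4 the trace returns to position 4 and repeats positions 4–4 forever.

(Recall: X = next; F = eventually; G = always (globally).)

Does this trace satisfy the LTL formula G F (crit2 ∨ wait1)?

F (crit2 ∨ wait1) holds at every position 0..4, and those are all positions ever visited, so G F (crit2 ∨ wait1) holds.

Yes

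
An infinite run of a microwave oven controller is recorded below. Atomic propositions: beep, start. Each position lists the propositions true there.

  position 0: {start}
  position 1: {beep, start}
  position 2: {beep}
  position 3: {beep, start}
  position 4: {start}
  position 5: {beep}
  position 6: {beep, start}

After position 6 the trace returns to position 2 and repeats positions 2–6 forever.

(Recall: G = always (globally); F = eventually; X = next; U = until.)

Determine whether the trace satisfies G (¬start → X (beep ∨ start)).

Holds

¬start → X (beep ∨ start) holds at every position 0..6, and those are all positions ever visited, so G (¬start → X (beep ∨ start)) holds.
Positions where ¬start holds: 2, 5.
Check X (beep ∨ start) at each: 2→ok, 5→ok.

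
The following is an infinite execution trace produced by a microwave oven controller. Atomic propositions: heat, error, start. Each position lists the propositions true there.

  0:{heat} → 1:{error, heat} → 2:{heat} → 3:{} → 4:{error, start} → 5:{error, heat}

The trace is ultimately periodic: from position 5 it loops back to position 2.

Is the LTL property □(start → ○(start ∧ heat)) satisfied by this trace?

Violated

start → ○(start ∧ heat) must hold at every position from 0 onward. It fails at position 4, so □(start → ○(start ∧ heat)) is false.
Positions where start holds: 4.
Check ○(start ∧ heat) at each: 4→fails.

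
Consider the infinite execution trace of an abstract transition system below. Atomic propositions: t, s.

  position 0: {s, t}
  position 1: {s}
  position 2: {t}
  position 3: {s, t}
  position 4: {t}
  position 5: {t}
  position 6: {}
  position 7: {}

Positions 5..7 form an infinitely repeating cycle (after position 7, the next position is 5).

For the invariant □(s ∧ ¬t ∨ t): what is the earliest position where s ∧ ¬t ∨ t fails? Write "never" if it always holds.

6

Check s ∧ ¬t ∨ t at each position in order: 0 ✓, 1 ✓, 2 ✓, 3 ✓, 4 ✓, 5 ✓.
At position 6 the labels are {}, so s ∧ ¬t ∨ t is false there. This is the first violation.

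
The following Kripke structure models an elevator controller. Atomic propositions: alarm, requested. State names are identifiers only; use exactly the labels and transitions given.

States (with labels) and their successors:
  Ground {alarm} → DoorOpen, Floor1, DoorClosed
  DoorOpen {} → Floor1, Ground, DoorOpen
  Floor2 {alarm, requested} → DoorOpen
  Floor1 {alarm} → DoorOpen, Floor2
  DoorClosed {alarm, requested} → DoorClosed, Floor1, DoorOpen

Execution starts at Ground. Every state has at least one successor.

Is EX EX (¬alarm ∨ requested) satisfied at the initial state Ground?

States satisfying EX (¬alarm ∨ requested): {Ground, DoorOpen, Floor2, Floor1, DoorClosed}.
States satisfying EX EX (¬alarm ∨ requested): {Ground, DoorOpen, Floor2, Floor1, DoorClosed}.
Ground ∈ Sat(EX EX (¬alarm ∨ requested)).

Yes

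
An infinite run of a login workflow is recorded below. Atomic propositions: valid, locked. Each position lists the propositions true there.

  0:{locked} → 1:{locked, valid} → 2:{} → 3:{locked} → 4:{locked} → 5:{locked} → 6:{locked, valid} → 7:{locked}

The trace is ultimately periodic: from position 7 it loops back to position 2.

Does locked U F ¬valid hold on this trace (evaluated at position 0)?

Yes

Walking from position 0: F ¬valid first holds at position 0, and locked holds at every earlier position along the way, so locked U F ¬valid holds.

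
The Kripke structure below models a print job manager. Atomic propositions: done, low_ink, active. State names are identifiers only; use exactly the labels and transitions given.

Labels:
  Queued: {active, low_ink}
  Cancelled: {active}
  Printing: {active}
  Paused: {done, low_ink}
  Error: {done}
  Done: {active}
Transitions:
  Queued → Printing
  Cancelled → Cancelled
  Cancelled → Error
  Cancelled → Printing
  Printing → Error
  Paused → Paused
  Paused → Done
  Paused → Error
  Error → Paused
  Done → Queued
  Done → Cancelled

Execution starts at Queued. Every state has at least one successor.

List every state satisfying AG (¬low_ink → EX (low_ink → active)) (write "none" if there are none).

States satisfying ¬low_ink → EX (low_ink → active): {Queued, Cancelled, Printing, Paused, Done}.
States satisfying AG (¬low_ink → EX (low_ink → active)): ∅.

none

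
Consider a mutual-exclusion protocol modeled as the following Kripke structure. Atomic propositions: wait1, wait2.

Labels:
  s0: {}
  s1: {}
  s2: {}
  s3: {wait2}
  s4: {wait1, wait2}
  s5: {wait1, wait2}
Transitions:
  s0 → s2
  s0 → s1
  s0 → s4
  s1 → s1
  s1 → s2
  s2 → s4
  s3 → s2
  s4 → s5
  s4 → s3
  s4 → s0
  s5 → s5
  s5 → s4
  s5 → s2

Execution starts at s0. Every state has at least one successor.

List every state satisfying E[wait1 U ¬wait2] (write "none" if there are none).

{s0, s1, s2, s4, s5}

States satisfying wait1: {s4, s5}.
States satisfying ¬wait2: {s0, s1, s2}.
States satisfying E[wait1 U ¬wait2]: {s0, s1, s2, s4, s5}.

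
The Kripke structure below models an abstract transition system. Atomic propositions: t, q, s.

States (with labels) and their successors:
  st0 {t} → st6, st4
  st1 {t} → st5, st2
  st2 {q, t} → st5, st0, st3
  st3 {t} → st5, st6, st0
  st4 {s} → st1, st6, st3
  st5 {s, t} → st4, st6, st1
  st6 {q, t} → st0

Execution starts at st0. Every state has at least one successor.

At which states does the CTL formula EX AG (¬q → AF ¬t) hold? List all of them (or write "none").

none

States satisfying AG (¬q → AF ¬t): ∅.
States satisfying EX AG (¬q → AF ¬t): ∅.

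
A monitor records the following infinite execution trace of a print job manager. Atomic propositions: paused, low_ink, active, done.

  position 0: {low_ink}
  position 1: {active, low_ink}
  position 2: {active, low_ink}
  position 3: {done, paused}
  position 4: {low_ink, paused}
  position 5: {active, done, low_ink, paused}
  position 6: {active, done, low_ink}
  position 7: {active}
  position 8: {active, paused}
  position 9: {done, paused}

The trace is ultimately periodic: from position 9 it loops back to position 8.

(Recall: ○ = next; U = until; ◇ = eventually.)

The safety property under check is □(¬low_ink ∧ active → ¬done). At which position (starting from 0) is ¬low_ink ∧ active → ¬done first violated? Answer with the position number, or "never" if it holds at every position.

¬low_ink ∧ active → ¬done holds at every position 0..9, and those are all the positions the trace ever visits, so the invariant □(¬low_ink ∧ active → ¬done) is never violated.

never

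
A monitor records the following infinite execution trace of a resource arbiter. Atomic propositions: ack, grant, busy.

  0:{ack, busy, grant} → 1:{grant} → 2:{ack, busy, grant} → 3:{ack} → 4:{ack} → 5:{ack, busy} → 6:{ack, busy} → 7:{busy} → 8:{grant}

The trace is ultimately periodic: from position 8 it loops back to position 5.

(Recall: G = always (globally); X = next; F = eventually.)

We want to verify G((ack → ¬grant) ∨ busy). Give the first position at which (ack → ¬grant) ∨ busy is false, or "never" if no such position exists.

(ack → ¬grant) ∨ busy holds at every position 0..8, and those are all the positions the trace ever visits, so the invariant G((ack → ¬grant) ∨ busy) is never violated.

never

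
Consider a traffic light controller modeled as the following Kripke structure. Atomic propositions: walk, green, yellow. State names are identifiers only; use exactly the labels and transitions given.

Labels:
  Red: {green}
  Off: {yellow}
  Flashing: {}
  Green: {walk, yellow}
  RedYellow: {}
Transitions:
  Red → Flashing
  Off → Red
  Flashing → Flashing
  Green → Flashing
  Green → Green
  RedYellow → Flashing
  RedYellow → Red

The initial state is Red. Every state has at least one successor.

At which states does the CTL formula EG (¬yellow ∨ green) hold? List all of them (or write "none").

{Red, Flashing, RedYellow}

States satisfying ¬yellow ∨ green: {Red, Flashing, RedYellow}.
States satisfying EG (¬yellow ∨ green): {Red, Flashing, RedYellow}.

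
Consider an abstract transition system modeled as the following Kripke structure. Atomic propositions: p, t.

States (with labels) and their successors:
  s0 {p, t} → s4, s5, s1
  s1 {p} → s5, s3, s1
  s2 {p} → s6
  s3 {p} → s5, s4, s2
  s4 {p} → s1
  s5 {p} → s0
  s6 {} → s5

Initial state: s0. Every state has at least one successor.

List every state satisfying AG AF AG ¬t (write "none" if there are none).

States satisfying AF AG ¬t: ∅.
States satisfying AG AF AG ¬t: ∅.

none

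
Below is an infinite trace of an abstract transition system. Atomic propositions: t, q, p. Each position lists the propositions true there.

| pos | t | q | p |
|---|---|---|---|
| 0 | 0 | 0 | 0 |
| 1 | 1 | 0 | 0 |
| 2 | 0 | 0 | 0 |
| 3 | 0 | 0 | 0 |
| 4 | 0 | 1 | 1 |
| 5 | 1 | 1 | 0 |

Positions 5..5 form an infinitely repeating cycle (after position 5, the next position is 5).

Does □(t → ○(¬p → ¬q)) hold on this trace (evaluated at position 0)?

Violated

t → ○(¬p → ¬q) must hold at every position from 0 onward. It fails at position 5, so □(t → ○(¬p → ¬q)) is false.
Positions where t holds: 1, 5.
Check ○(¬p → ¬q) at each: 1→ok, 5→fails.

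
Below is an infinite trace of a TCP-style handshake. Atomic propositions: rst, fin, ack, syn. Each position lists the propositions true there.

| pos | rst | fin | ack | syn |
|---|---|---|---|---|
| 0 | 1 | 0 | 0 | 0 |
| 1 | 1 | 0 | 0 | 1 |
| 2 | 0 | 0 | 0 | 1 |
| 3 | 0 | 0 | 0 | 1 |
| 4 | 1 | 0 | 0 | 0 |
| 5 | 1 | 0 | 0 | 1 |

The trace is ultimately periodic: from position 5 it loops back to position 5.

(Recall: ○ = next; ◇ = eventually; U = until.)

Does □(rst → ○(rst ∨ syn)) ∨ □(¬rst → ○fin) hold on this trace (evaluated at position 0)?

rst → ○(rst ∨ syn) holds at every position 0..5, and those are all positions ever visited, so □(rst → ○(rst ∨ syn)) holds.
Positions where rst holds: 0, 1, 4, 5.
Check ○(rst ∨ syn) at each: 0→ok, 1→ok, 4→ok, 5→ok.
¬rst → ○fin must hold at every position from 0 onward. It fails at position 2, so □(¬rst → ○fin) is false.
Positions where ¬rst holds: 2, 3.
Check ○fin at each: 2→fails, 3→fails.
At position 0: □(rst → ○(rst ∨ syn)) is true; □(¬rst → ○fin) is false; so □(rst → ○(rst ∨ syn)) ∨ □(¬rst → ○fin) is true.

Holds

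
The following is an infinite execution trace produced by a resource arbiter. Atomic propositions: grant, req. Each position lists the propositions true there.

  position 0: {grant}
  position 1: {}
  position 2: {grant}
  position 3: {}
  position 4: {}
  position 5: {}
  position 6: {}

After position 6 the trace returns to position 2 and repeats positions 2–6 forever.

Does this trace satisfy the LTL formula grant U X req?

Walking from position 0: at position 1, X req has not yet held and grant fails, so grant U X req is false.

Does not hold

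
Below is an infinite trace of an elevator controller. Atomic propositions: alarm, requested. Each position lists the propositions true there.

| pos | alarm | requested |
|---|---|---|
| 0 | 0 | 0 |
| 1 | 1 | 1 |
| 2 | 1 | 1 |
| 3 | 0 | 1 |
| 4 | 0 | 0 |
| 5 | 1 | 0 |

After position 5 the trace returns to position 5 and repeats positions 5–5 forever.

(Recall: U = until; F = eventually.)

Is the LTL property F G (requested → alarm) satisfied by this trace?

Holds

G (requested → alarm) holds at position 4, which is reachable from 0, so F G (requested → alarm) holds.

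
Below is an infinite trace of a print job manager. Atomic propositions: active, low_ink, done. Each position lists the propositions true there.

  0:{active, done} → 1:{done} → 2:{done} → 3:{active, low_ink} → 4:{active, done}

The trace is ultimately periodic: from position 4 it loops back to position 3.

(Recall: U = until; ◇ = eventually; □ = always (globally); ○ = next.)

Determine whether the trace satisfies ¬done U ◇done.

Holds

Walking from position 0: ◇done first holds at position 0, and ¬done holds at every earlier position along the way, so ¬done U ◇done holds.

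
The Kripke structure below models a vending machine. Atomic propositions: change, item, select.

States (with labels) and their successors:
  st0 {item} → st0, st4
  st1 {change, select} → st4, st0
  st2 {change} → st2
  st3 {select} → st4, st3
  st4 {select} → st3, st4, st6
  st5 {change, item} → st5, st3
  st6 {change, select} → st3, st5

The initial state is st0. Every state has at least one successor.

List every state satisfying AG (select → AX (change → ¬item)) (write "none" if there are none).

{st2}

States satisfying select → AX (change → ¬item): {st0, st1, st2, st3, st4, st5}.
States satisfying AG (select → AX (change → ¬item)): {st2}.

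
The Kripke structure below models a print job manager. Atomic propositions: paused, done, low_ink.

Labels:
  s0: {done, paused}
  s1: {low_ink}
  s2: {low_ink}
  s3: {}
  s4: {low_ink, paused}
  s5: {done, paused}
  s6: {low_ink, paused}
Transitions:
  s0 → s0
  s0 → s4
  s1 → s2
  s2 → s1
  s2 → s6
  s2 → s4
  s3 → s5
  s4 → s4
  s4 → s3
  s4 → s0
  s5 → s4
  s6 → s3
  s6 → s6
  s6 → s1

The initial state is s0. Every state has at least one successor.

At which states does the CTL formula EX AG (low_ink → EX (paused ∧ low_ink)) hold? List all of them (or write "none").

{s0, s2, s3, s4, s5, s6}

States satisfying AG (low_ink → EX (paused ∧ low_ink)): {s0, s3, s4, s5}.
States satisfying EX AG (low_ink → EX (paused ∧ low_ink)): {s0, s2, s3, s4, s5, s6}.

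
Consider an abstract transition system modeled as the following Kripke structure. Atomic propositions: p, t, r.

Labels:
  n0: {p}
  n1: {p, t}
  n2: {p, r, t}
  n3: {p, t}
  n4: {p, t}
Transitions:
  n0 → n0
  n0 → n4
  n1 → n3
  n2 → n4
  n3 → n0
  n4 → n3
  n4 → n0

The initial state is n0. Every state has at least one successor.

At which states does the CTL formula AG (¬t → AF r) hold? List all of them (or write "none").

none

States satisfying ¬t → AF r: {n1, n2, n3, n4}.
States satisfying AG (¬t → AF r): ∅.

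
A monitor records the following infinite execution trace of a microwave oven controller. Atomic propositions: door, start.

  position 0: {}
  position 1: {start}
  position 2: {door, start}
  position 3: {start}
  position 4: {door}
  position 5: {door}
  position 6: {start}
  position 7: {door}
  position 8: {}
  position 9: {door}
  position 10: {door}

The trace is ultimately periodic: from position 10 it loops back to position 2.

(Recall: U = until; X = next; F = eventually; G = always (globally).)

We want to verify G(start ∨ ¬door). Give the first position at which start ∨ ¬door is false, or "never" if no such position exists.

Check start ∨ ¬door at each position in order: 0 ✓, 1 ✓, 2 ✓, 3 ✓.
At position 4 the labels are {door}, so start ∨ ¬door is false there. This is the first violation.

4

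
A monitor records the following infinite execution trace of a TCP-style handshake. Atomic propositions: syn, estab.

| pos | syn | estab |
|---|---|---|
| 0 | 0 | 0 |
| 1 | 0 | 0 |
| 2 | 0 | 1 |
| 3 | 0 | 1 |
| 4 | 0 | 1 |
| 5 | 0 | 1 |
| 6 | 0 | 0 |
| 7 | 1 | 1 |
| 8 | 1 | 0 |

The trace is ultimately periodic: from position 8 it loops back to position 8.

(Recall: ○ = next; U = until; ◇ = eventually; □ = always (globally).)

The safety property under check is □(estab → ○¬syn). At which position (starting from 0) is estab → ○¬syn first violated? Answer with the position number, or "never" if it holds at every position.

7

Check estab → ○¬syn at each position in order: 0 ✓, 1 ✓, 2 ✓, 3 ✓, 4 ✓, 5 ✓, 6 ✓.
At position 7 the labels are {estab, syn} and the next position 8 has {syn}, so estab → ○¬syn is false there. This is the first violation.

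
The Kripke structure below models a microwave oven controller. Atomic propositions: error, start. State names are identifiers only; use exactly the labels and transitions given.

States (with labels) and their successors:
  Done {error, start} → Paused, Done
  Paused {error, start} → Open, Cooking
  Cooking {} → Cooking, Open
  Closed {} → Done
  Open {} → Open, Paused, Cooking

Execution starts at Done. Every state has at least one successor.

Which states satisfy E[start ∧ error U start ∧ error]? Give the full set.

States satisfying start ∧ error: {Done, Paused}.
States satisfying E[start ∧ error U start ∧ error]: {Done, Paused}.

{Done, Paused}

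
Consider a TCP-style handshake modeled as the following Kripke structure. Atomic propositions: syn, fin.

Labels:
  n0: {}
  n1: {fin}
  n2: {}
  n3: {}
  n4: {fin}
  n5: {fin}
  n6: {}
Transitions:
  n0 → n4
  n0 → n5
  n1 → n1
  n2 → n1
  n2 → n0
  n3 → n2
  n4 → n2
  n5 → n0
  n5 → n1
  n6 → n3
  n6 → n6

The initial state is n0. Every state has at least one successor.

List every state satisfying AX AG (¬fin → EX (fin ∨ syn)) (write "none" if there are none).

{n0, n1, n2, n3, n4, n5}

States satisfying AG (¬fin → EX (fin ∨ syn)): {n0, n1, n2, n4, n5}.
States satisfying AX AG (¬fin → EX (fin ∨ syn)): {n0, n1, n2, n3, n4, n5}.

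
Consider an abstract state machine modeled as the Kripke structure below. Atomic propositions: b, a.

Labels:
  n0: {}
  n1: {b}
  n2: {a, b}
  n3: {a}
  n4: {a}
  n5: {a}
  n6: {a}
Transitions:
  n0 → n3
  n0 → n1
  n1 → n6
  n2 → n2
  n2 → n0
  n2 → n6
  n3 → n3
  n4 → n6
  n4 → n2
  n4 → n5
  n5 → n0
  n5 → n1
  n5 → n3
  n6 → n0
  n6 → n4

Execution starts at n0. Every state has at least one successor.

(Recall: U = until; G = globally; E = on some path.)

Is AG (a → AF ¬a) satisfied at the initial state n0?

Violated

States satisfying a → AF ¬a: {n0, n1}.
States satisfying AG (a → AF ¬a): ∅.
n2 is reachable from n0 and violates a → AF ¬a, so AG fails at n0.
n0 ∉ Sat(AG (a → AF ¬a)).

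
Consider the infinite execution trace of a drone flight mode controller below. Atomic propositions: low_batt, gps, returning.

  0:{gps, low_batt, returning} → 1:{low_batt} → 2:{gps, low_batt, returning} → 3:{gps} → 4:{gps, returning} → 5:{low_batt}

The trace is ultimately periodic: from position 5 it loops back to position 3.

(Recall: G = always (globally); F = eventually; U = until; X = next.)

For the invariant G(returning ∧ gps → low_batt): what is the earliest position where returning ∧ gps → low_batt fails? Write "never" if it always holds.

4

Check returning ∧ gps → low_batt at each position in order: 0 ✓, 1 ✓, 2 ✓, 3 ✓.
At position 4 the labels are {gps, returning}, so returning ∧ gps → low_batt is false there. This is the first violation.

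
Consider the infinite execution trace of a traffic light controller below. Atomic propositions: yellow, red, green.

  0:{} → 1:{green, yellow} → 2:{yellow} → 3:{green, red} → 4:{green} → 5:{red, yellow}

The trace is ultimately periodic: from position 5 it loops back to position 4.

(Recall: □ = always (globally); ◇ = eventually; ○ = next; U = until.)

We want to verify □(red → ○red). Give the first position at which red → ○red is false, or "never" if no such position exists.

3

Check red → ○red at each position in order: 0 ✓, 1 ✓, 2 ✓.
At position 3 the labels are {green, red} and the next position 4 has {green}, so red → ○red is false there. This is the first violation.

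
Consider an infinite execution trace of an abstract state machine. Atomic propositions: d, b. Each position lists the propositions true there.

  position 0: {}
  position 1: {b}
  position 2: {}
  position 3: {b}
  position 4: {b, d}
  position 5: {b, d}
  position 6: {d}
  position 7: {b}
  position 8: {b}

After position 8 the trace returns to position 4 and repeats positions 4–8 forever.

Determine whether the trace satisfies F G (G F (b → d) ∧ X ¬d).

G (G F (b → d) ∧ X ¬d) is false at every position 0..8, so it never becomes true and F G (G F (b → d) ∧ X ¬d) fails.

Violated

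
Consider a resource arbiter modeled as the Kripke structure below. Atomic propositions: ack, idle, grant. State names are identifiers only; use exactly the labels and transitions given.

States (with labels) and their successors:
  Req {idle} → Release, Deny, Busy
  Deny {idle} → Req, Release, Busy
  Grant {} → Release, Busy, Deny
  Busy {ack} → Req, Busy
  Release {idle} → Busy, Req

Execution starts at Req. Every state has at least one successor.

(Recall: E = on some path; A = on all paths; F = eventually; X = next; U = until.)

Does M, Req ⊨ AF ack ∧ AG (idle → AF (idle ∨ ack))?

States satisfying ack: {Busy}.
States satisfying AF ack: {Busy}.
States satisfying idle → AF (idle ∨ ack): {Req, Deny, Grant, Busy, Release}.
States satisfying AG (idle → AF (idle ∨ ack)): {Req, Deny, Grant, Busy, Release}.
States satisfying AF ack ∧ AG (idle → AF (idle ∨ ack)): {Busy}.
Req ∉ Sat(AF ack ∧ AG (idle → AF (idle ∨ ack))).

Does not hold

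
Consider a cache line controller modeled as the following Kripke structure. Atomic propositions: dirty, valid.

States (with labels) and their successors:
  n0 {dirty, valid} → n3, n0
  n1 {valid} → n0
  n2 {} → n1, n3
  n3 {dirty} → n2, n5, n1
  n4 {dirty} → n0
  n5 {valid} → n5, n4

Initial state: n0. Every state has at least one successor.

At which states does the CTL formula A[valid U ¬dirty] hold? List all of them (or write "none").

{n1, n2, n5}

States satisfying valid: {n0, n1, n5}.
States satisfying ¬dirty: {n1, n2, n5}.
States satisfying A[valid U ¬dirty]: {n1, n2, n5}.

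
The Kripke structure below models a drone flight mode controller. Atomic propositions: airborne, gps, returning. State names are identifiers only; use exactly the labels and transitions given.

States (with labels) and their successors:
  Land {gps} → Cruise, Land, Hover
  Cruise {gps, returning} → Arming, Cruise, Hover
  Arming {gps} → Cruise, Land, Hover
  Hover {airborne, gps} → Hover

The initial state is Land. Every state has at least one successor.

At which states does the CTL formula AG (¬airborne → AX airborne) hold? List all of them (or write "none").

States satisfying ¬airborne → AX airborne: {Hover}.
States satisfying AG (¬airborne → AX airborne): {Hover}.

{Hover}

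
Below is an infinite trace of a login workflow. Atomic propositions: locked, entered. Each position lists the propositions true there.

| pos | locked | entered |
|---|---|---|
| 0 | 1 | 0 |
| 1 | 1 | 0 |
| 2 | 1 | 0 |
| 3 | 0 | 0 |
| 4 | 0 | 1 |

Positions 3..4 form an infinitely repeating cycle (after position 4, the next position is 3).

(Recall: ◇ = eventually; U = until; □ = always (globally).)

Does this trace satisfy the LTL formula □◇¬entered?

◇¬entered holds at every position 0..4, and those are all positions ever visited, so □◇¬entered holds.

Yes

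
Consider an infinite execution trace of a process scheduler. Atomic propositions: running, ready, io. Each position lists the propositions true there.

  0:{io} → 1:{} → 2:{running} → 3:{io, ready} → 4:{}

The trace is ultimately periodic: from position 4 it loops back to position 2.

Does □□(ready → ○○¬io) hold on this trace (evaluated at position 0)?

□(ready → ○○¬io) holds at every position 0..4, and those are all positions ever visited, so □□(ready → ○○¬io) holds.

Satisfied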